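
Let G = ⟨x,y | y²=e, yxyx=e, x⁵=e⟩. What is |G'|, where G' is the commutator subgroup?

G' = [G, G] is generated by all commutators. The generator-pair commutators are: [x, y] = x².
The subgroup they normally generate is {e, x, x², x³, x⁴}, of order 5.
Check: |G/G'| = 10/5 = 2 is the order of the abelianisation.

Answer: 5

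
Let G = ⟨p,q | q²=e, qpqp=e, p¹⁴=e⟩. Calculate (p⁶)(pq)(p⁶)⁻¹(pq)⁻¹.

[(p⁶), (pq)] = (p⁶)·(pq)·(p⁶)⁻¹·(pq)⁻¹.
  (p⁶) · (pq) = p⁷q
  (p⁷q) · (p⁸) = p¹³q
  (p¹³q) · (pq) = p¹²

Answer: p¹²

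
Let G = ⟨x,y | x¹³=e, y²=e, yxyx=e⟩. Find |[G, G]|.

G' = [G, G] is generated by all commutators. The generator-pair commutators are: [x, y] = x².
The subgroup they normally generate is {e, x, x², x³, x⁴, x⁵, x⁶, x⁷, x⁸, x⁹, x¹⁰, x¹¹, x¹²}, of order 13.
Check: |G/G'| = 26/13 = 2 is the order of the abelianisation.

Answer: 13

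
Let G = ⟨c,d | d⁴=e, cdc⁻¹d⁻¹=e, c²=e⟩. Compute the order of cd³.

Compute successive powers until reaching e:
  (cd³)¹ = cd³, (cd³)² = d², (cd³)³ = cd, (cd³)⁴ = e.
The smallest positive k with (cd³)ᵏ = e is 4.

Answer: 4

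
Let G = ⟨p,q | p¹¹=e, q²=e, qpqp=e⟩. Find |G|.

Enumerate words in the generators, reducing via the relations: the distinct elements are
  {e, p, q, pq, p², p³, p⁴, p⁵, p⁶, p⁷, p⁸, p⁹, p²q, p³q, p¹⁰, p⁴q, p⁵q, p⁶q, p⁷q, p⁸q, p⁹q, p¹⁰q}.
No further products give new elements, so |G| = 22.

Answer: 22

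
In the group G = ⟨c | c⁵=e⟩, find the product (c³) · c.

Compute (c³) · c by multiplying left to right and reducing via the relations at each step:
  (c³) · c = c⁴

Answer: c⁴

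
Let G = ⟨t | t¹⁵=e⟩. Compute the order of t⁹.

Compute successive powers until reaching e:
  (t⁹)¹ = t⁹, (t⁹)² = t³, (t⁹)³ = t¹², (t⁹)⁴ = t⁶, (t⁹)⁵ = e.
The smallest positive k with (t⁹)ᵏ = e is 5.

Answer: 5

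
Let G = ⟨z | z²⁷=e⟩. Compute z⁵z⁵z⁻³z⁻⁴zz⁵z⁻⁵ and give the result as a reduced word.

Multiply left to right, reducing at each step:
  (z⁵) · z⁵ = z¹⁰
  (z¹⁰) · z⁻³ = z⁷
  (z⁷) · z⁻⁴ = z³
  (z³) · z = z⁴
  (z⁴) · z⁵ = z⁹
  (z⁹) · z⁻⁵ = z⁴

Answer: z⁴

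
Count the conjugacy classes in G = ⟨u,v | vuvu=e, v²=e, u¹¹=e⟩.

The conjugacy classes (representative and size) are:
  [e] (size 1), [u¹⁰] (size 2), [u²] (size 2), [u³] (size 2), [u⁷] (size 2), [u⁶] (size 2), [u²v] (size 11).
Class equation: 1 + 2 + 2 + 2 + 2 + 2 + 11 = 22 = |G|. So G has 7 conjugacy classes.

Answer: 7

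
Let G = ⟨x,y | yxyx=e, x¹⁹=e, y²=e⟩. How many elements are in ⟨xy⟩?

|⟨xy⟩| equals the order of xy. Compute successive powers until reaching e:
  (xy)¹ = xy, (xy)² = e.
The smallest positive k with (xy)ᵏ = e is 2, so |⟨xy⟩| = 2.

Answer: 2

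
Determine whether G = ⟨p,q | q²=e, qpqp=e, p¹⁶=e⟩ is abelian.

p·q = pq but q·p = p¹⁵q, so p·q ≠ q·p and G is not abelian.

Answer: No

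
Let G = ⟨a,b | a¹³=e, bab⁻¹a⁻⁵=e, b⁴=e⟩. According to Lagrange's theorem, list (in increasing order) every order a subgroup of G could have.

|G| = 52 = 2² · 13. By Lagrange's theorem the order of any subgroup divides 52; the divisors of 52 are 1, 2, 4, 13, 26, 52.

Answer: 1, 2, 4, 13, 26, 52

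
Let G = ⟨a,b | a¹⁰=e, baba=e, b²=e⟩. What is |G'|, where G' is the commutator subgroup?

G' = [G, G] is generated by all commutators. The generator-pair commutators are: [a, b] = a².
The subgroup they normally generate is {e, a², a⁴, a⁶, a⁸}, of order 5.
Check: |G/G'| = 20/5 = 4 is the order of the abelianisation.

Answer: 5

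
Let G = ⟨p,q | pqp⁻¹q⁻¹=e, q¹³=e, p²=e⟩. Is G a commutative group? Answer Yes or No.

Each pair of generators commutes: p·q = pq = q·p. Since the generators pairwise commute, every element of G commutes with every other, so G is abelian.

Answer: Yes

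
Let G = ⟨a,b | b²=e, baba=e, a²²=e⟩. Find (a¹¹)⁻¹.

The order of (a¹¹) is 2 (smallest k with (a¹¹)ᵏ = e), so (a¹¹)⁻¹ = (a¹¹)¹ = a¹¹.
Check: (a¹¹) · (a¹¹) → (a¹¹) · a¹¹ = e, giving e as required.

Answer: a¹¹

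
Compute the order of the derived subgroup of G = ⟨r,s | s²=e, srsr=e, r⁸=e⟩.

G' = [G, G] is generated by all commutators. The generator-pair commutators are: [r, s] = r².
The subgroup they normally generate is {e, r², r⁴, r⁶}, of order 4.
Check: |G/G'| = 16/4 = 4 is the order of the abelianisation.

Answer: 4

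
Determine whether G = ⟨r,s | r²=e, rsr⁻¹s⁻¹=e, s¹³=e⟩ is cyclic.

|G| = 26. The element rs has order 26 (its powers give 26 distinct elements), so ⟨rs⟩ = G and G is cyclic.

Answer: Yes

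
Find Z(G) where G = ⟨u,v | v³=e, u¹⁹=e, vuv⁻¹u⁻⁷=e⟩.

An element z ∈ Z(G) iff z commutes with every generator.
For example e is central: e·u = u = u·e; e·v = v = v·e.
Whereas u ∉ Z(G) since u·v = uv ≠ u⁷v = v·u.
Checking each of the 57 elements this way gives Z(G) = {e}, of order 1.

Answer: {e}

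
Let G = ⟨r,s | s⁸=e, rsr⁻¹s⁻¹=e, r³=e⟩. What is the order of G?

Enumerate words in the generators, reducing via the relations: the distinct elements are
  {e, r, s, rs, r², s², s³, s⁴, s⁵, s⁶, s⁷, rs², rs³, rs⁴, rs⁵, rs⁶, rs⁷, r²s, r²s², r²s³, r²s⁴, r²s⁵, r²s⁶, r²s⁷}.
No further products give new elements, so |G| = 24.

Answer: 24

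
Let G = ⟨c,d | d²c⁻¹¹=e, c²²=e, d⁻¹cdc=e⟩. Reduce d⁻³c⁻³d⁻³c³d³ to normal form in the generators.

Multiply left to right, reducing at each step:
  d · c⁻³ = c³d
  (c³d) · d⁻³ = c¹⁴
  (c¹⁴) · c³ = c¹⁷
  (c¹⁷) · d³ = c⁶d

Answer: c⁶d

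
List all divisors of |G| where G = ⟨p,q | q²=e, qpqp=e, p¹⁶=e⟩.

|G| = 32 = 2⁵. By Lagrange's theorem the order of any subgroup divides 32; the divisors of 32 are 1, 2, 4, 8, 16, 32.

Answer: 1, 2, 4, 8, 16, 32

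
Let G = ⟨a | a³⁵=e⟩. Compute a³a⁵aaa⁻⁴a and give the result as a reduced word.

Multiply left to right, reducing at each step:
  (a³) · a⁵ = a⁸
  (a⁸) · a = a⁹
  (a⁹) · a = a¹⁰
  (a¹⁰) · a⁻⁴ = a⁶
  (a⁶) · a = a⁷

Answer: a⁷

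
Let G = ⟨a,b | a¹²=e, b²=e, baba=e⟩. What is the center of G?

An element z ∈ Z(G) iff z commutes with every generator.
For example a⁶ is central: (a⁶)·a = a⁷ = a·(a⁶); (a⁶)·b = a⁶b = b·(a⁶).
Whereas a ∉ Z(G) since a·b = ab ≠ a¹¹b = b·a.
Checking each of the 24 elements this way gives Z(G) = {e, a⁶}, of order 2.

Answer: {e, a⁶}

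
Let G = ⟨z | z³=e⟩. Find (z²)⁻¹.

The order of (z²) is 3 (smallest k with (z²)ᵏ = e), so (z²)⁻¹ = (z²)² = z.
Check: (z²) · z → (z²) · z = e, giving e as required.

Answer: z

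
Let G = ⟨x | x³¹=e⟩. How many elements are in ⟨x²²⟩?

|⟨x²²⟩| equals the order of x²². Compute successive powers until reaching e:
  (x²²)¹ = x²², (x²²)² = x¹³, (x²²)³ = x⁴, (x²²)⁴ = x²⁶, (x²²)⁵ = x¹⁷, (x²²)⁶ = x⁸, (x²²)⁷ = x³⁰, (x²²)⁸ = x²¹, (x²²)⁹ = x¹², (x²²)¹⁰ = x³, (x²²)¹¹ = x²⁵, (x²²)¹² = x¹⁶, (x²²)¹³ = x⁷, (x²²)¹⁴ = x²⁹, (x²²)¹⁵ = x²⁰, (x²²)¹⁶ = x¹¹, (x²²)¹⁷ = x², (x²²)¹⁸ = x²⁴, (x²²)¹⁹ = x¹⁵, (x²²)²⁰ = x⁶, (x²²)²¹ = x²⁸, (x²²)²² = x¹⁹, (x²²)²³ = x¹⁰, (x²²)²⁴ = x, (x²²)²⁵ = x²³, (x²²)²⁶ = x¹⁴, (x²²)²⁷ = x⁵, (x²²)²⁸ = x²⁷, (x²²)²⁹ = x¹⁸, (x²²)³⁰ = x⁹, (x²²)³¹ = e.
The smallest positive k with (x²²)ᵏ = e is 31, so |⟨x²²⟩| = 31.

Answer: 31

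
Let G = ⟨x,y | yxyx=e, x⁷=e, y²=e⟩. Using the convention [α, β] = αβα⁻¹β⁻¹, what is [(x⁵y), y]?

[(x⁵y), y] = (x⁵y)·y·(x⁵y)⁻¹·y⁻¹.
  (x⁵y) · y = x⁵
  (x⁵) · (x⁵y) = x³y
  (x³y) · y = x³

Answer: x³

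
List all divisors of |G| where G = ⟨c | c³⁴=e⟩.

|G| = 34 = 2 · 17. By Lagrange's theorem the order of any subgroup divides 34; the divisors of 34 are 1, 2, 17, 34.

Answer: 1, 2, 17, 34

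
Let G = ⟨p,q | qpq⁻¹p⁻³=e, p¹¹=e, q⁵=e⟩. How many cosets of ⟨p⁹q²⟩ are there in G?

First find ord(p⁹q²) by computing successive powers:
  (p⁹q²)¹ = p⁹q², (p⁹q²)² = p²q⁴, (p⁹q²)³ = p⁵q, (p⁹q²)⁴ = p¹⁰q³, (p⁹q²)⁵ = e.
So |⟨p⁹q²⟩| = ord(p⁹q²) = 5. With |G| = 55, by Lagrange [G : ⟨p⁹q²⟩] = 55/5 = 11.

Answer: 11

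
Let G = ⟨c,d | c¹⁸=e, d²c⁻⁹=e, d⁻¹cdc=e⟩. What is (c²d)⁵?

Compute successive powers of (c²d), reducing at each step:
  (c²d)²: (c²d) · c² = d;   d · d = c⁹
  (c²d)³: (c⁹) · c² = c¹¹;   (c¹¹) · d = c²d⁻¹
  (c²d)⁴: (c²d⁻¹) · c² = d⁻¹;   (d⁻¹) · d = e
  (c²d)⁵: e · c² = c²;   (c²) · d = c²d

Answer: c²d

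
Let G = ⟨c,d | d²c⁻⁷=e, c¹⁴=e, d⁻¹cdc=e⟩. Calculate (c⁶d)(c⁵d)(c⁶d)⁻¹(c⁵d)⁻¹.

[(c⁶d), (c⁵d)] = (c⁶d)·(c⁵d)·(c⁶d)⁻¹·(c⁵d)⁻¹.
  (c⁶d) · (c⁵d) = c⁸
  (c⁸) · (c⁶d⁻¹) = d⁻¹
  (d⁻¹) · (c⁵d⁻¹) = c²

Answer: c²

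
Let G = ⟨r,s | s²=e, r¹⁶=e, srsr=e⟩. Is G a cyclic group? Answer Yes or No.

Every cyclic group is abelian. But r·s = rs while s·r = r¹⁵s, so r·s ≠ s·r and G is not abelian. Hence G is not cyclic.

Answer: No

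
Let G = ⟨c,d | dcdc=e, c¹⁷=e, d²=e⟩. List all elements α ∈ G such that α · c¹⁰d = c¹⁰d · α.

⟨c¹⁰d⟩ ⊆ C_G(c¹⁰d) since powers of c¹⁰d commute with c¹⁰d; so |C_G(c¹⁰d)| ≥ |⟨c¹⁰d⟩| = 2.
By orbit–stabilizer, |C_G(c¹⁰d)| = |G| / |conj. class of c¹⁰d| = 34 / 17 = 2.
The 2 elements commuting with c¹⁰d are {e, c¹⁰d}.

Answer: {e, c¹⁰d}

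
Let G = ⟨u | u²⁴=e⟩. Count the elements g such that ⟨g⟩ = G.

G is cyclic of order 24. An element generates G iff its order is 24, and a cyclic group of order 24 has exactly φ(24) = 8 such elements.

Answer: 8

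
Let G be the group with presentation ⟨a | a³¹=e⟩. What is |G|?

G is generated by a single element, so G is cyclic. The relator gives a³¹ = e and no smaller power is forced to be e, so the 31 powers {a, e, a², a³, a⁴, a⁵, a⁶, a⁷, a⁸, a⁹, a²², a²³, a²¹, a²⁰, a²⁴, a²⁵, a²⁶, a²⁷, a²⁸, a²⁹, a³⁰, a¹², a¹³, a¹¹, a¹⁰, a¹⁴, a¹⁵, a¹⁶, a¹⁷, a¹⁸, a¹⁹} are distinct. Hence |G| = 31.

Answer: 31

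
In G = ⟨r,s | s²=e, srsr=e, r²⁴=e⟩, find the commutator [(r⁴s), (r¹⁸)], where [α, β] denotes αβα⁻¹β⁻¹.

[(r⁴s), (r¹⁸)] = (r⁴s)·(r¹⁸)·(r⁴s)⁻¹·(r¹⁸)⁻¹.
  (r⁴s) · (r¹⁸) = r¹⁰s
  (r¹⁰s) · (r⁴s) = r⁶
  (r⁶) · (r⁶) = r¹²

Answer: r¹²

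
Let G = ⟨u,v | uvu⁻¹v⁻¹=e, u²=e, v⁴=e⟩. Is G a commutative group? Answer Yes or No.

Each pair of generators commutes: u·v = uv = v·u. Since the generators pairwise commute, every element of G commutes with every other, so G is abelian.

Answer: Yes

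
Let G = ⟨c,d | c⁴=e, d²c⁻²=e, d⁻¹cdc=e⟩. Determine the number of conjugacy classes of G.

The conjugacy classes (representative and size) are:
  [e] (size 1), [c³] (size 2), [c²] (size 1), [d⁻¹] (size 2), [cd⁻¹] (size 2).
Class equation: 1 + 2 + 1 + 2 + 2 = 8 = |G|. So G has 5 conjugacy classes.

Answer: 5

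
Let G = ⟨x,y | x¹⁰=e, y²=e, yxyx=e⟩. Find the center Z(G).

An element z ∈ Z(G) iff z commutes with every generator.
For example x⁵ is central: (x⁵)·x = x⁶ = x·(x⁵); (x⁵)·y = x⁵y = y·(x⁵).
Whereas x ∉ Z(G) since x·y = xy ≠ x⁹y = y·x.
Checking each of the 20 elements this way gives Z(G) = {e, x⁵}, of order 2.

Answer: {e, x⁵}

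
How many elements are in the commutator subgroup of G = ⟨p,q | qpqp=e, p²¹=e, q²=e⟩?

G' = [G, G] is generated by all commutators. The generator-pair commutators are: [p, q] = p².
The subgroup they normally generate is {e, p, p², p³, p⁴, p⁵, p⁶, p⁷, p⁸, p⁹, p¹⁰, p¹¹, p¹², p¹³, p¹⁴, p¹⁵, p¹⁶, p¹⁷, p¹⁸, p¹⁹, p²⁰}, of order 21.
Check: |G/G'| = 42/21 = 2 is the order of the abelianisation.

Answer: 21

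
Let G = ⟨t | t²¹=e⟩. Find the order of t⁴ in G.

Compute successive powers until reaching e:
  (t⁴)¹ = t⁴, (t⁴)² = t⁸, (t⁴)³ = t¹², (t⁴)⁴ = t¹⁶, (t⁴)⁵ = t²⁰, (t⁴)⁶ = t³, (t⁴)⁷ = t⁷, (t⁴)⁸ = t¹¹, (t⁴)⁹ = t¹⁵, (t⁴)¹⁰ = t¹⁹, (t⁴)¹¹ = t², (t⁴)¹² = t⁶, (t⁴)¹³ = t¹⁰, (t⁴)¹⁴ = t¹⁴, (t⁴)¹⁵ = t¹⁸, (t⁴)¹⁶ = t, (t⁴)¹⁷ = t⁵, (t⁴)¹⁸ = t⁹, (t⁴)¹⁹ = t¹³, (t⁴)²⁰ = t¹⁷, (t⁴)²¹ = e.
The smallest positive k with (t⁴)ᵏ = e is 21.

Answer: 21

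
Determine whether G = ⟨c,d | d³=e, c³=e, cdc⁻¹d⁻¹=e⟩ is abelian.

Each pair of generators commutes: c·d = cd = d·c. Since the generators pairwise commute, every element of G commutes with every other, so G is abelian.

Answer: Yes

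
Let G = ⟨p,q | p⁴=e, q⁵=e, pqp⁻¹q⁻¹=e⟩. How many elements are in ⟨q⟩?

|⟨q⟩| equals the order of q. Compute successive powers until reaching e:
  q¹ = q, q² = q², q³ = q³, q⁴ = q⁴, q⁵ = e.
The smallest positive k with qᵏ = e is 5, so |⟨q⟩| = 5.

Answer: 5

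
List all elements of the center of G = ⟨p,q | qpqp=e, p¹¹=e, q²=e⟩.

An element z ∈ Z(G) iff z commutes with every generator.
For example e is central: e·p = p = p·e; e·q = q = q·e.
Whereas p ∉ Z(G) since p·q = pq ≠ p¹⁰q = q·p.
Checking each of the 22 elements this way gives Z(G) = {e}, of order 1.

Answer: {e}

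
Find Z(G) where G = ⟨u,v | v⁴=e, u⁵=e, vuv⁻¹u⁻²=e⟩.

An element z ∈ Z(G) iff z commutes with every generator.
For example e is central: e·u = u = u·e; e·v = v = v·e.
Whereas u ∉ Z(G) since u·v = uv ≠ u²v = v·u.
Checking each of the 20 elements this way gives Z(G) = {e}, of order 1.

Answer: {e}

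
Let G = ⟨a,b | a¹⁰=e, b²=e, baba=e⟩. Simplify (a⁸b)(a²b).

Compute (a⁸b) · (a²b) by multiplying left to right and reducing via the relations at each step:
  (a⁸b) · a² = a⁶b
  (a⁶b) · b = a⁶

Answer: a⁶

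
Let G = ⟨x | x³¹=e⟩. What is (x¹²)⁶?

Compute successive powers of (x¹²), reducing at each step:
  (x¹²)²: (x¹²) · x¹² = x²⁴
  (x¹²)³: (x²⁴) · x¹² = x⁵
  (x¹²)⁴: (x⁵) · x¹² = x¹⁷
  (x¹²)⁵: (x¹⁷) · x¹² = x²⁹
  (x¹²)⁶: (x²⁹) · x¹² = x¹⁰

Answer: x¹⁰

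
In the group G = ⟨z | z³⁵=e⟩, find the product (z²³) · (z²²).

Compute (z²³) · (z²²) by multiplying left to right and reducing via the relations at each step:
  (z²³) · z²² = z¹⁰

Answer: z¹⁰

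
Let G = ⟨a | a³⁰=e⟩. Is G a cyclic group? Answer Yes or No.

|G| = 30. The element a has order 30 (its powers give 30 distinct elements), so ⟨a⟩ = G and G is cyclic.

Answer: Yes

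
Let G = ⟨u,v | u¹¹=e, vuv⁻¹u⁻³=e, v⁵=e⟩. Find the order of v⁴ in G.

Compute successive powers until reaching e:
  (v⁴)¹ = v⁴, (v⁴)² = v³, (v⁴)³ = v², (v⁴)⁴ = v, (v⁴)⁵ = e.
The smallest positive k with (v⁴)ᵏ = e is 5.

Answer: 5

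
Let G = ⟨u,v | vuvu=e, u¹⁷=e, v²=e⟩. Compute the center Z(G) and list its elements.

An element z ∈ Z(G) iff z commutes with every generator.
For example e is central: e·u = u = u·e; e·v = v = v·e.
Whereas u ∉ Z(G) since u·v = uv ≠ u¹⁶v = v·u.
Checking each of the 34 elements this way gives Z(G) = {e}, of order 1.

Answer: {e}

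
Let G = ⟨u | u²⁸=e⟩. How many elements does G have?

G is generated by a single element, so G is cyclic. The relator gives u²⁸ = e and no smaller power is forced to be e, so the 28 powers {e, u, u², u³, u⁴, u⁵, u⁶, u⁷, u⁸, u⁹, u²², u²³, u²¹, u²⁰, u²⁴, u²⁵, u²⁶, u²⁷, u¹², u¹³, u¹¹, u¹⁰, u¹⁴, u¹⁵, u¹⁶, u¹⁷, u¹⁸, u¹⁹} are distinct. Hence |G| = 28.

Answer: 28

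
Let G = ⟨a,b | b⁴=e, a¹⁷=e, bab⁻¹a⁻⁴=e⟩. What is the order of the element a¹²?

Compute successive powers until reaching e:
  (a¹²)¹ = a¹², (a¹²)² = a⁷, (a¹²)³ = a², (a¹²)⁴ = a¹⁴, (a¹²)⁵ = a⁹, (a¹²)⁶ = a⁴, (a¹²)⁷ = a¹⁶, (a¹²)⁸ = a¹¹, (a¹²)⁹ = a⁶, (a¹²)¹⁰ = a, (a¹²)¹¹ = a¹³, (a¹²)¹² = a⁸, (a¹²)¹³ = a³, (a¹²)¹⁴ = a¹⁵, (a¹²)¹⁵ = a¹⁰, (a¹²)¹⁶ = a⁵, (a¹²)¹⁷ = e.
The smallest positive k with (a¹²)ᵏ = e is 17.

Answer: 17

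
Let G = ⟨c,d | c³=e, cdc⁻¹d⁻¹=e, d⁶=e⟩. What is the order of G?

Enumerate words in the generators, reducing via the relations: the distinct elements are
  {c, d, e, cd, c², d², d³, d⁴, d⁵, cd², cd³, cd⁴, cd⁵, c²d, c²d², c²d³, c²d⁴, c²d⁵}.
No further products give new elements, so |G| = 18.

Answer: 18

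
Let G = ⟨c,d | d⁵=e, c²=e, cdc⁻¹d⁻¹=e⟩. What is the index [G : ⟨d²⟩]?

First find ord(d²) by computing successive powers:
  (d²)¹ = d², (d²)² = d⁴, (d²)³ = d, (d²)⁴ = d³, (d²)⁵ = e.
So |⟨d²⟩| = ord(d²) = 5. With |G| = 10, by Lagrange [G : ⟨d²⟩] = 10/5 = 2.

Answer: 2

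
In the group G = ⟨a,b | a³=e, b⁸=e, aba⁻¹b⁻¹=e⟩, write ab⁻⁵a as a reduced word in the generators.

Multiply left to right, reducing at each step:
  a · b⁻⁵ = ab³
  (ab³) · a = a²b³

Answer: a²b³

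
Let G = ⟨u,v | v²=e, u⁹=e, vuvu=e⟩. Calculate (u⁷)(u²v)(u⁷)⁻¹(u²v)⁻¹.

[(u⁷), (u²v)] = (u⁷)·(u²v)·(u⁷)⁻¹·(u²v)⁻¹.
  (u⁷) · (u²v) = v
  v · (u²) = u⁷v
  (u⁷v) · (u²v) = u⁵

Answer: u⁵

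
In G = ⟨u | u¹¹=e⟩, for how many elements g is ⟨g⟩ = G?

G is cyclic of order 11. An element generates G iff its order is 11, and a cyclic group of order 11 has exactly φ(11) = 10 such elements.

Answer: 10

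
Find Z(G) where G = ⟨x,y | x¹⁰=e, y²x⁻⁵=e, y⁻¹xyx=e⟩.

An element z ∈ Z(G) iff z commutes with every generator.
For example x⁵ is central: (x⁵)·x = x⁶ = x·(x⁵); (x⁵)·y = y⁻¹ = y·(x⁵).
Whereas x ∉ Z(G) since x·y = xy ≠ x⁴y⁻¹ = y·x.
Checking each of the 20 elements this way gives Z(G) = {e, x⁵}, of order 2.

Answer: {e, x⁵}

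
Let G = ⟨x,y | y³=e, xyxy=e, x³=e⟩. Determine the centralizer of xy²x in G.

⟨xy²x⟩ ⊆ C_G(xy²x) since powers of xy²x commute with xy²x; so |C_G(xy²x)| ≥ |⟨xy²x⟩| = 2.
By orbit–stabilizer, |C_G(xy²x)| = |G| / |conj. class of xy²x| = 12 / 3 = 4.
The 4 elements commuting with xy²x are {e, xy, x²y², xy²x}.

Answer: {e, xy, x²y², xy²x}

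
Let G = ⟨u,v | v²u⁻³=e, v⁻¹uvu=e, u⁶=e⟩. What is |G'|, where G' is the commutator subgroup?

G' = [G, G] is generated by all commutators. The generator-pair commutators are: [u, v] = u².
The subgroup they normally generate is {e, u², u⁴}, of order 3.
Check: |G/G'| = 12/3 = 4 is the order of the abelianisation.

Answer: 3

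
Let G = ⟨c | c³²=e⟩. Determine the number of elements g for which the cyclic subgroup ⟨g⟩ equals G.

G is cyclic of order 32. An element generates G iff its order is 32, and a cyclic group of order 32 has exactly φ(32) = 16 such elements.

Answer: 16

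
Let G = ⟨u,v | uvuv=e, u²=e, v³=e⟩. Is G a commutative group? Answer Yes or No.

u·v = uv but v·u = uv², so u·v ≠ v·u and G is not abelian.

Answer: No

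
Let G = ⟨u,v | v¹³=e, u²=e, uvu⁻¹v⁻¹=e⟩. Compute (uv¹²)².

Compute successive powers of (uv¹²), reducing at each step:
  (uv¹²)²: (uv¹²) · u = v¹²;   (v¹²) · v¹² = v¹¹

Answer: v¹¹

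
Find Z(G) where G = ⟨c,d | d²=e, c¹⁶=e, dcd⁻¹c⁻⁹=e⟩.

An element z ∈ Z(G) iff z commutes with every generator.
For example c² is central: (c²)·c = c³ = c·(c²); (c²)·d = c²d = d·(c²).
Whereas c ∉ Z(G) since c·d = cd ≠ c⁹d = d·c.
Checking each of the 32 elements this way gives Z(G) = {e, c², c⁴, c⁶, c⁸, c¹⁰, c¹², c¹⁴}, of order 8.

Answer: {e, c², c⁴, c⁶, c⁸, c¹⁰, c¹², c¹⁴}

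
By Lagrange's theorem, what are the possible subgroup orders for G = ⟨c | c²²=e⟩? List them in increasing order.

|G| = 22 = 2 · 11. By Lagrange's theorem the order of any subgroup divides 22; the divisors of 22 are 1, 2, 11, 22.

Answer: 1, 2, 11, 22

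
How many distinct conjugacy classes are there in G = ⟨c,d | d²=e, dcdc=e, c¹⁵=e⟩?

The conjugacy classes (representative and size) are:
  [e] (size 1), [c¹⁴] (size 2), [c²] (size 2), [c³] (size 2), [c⁴] (size 2), [c¹⁰] (size 2), [c⁹] (size 2), [c⁷] (size 2), [c¹³d] (size 15).
Class equation: 1 + 2 + 2 + 2 + 2 + 2 + 2 + 2 + 15 = 30 = |G|. So G has 9 conjugacy classes.

Answer: 9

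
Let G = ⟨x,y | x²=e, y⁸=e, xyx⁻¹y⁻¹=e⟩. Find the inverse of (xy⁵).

The order of (xy⁵) is 8 (smallest k with (xy⁵)ᵏ = e), so (xy⁵)⁻¹ = (xy⁵)⁷ = xy³.
Check: (xy⁵) · (xy³) → (xy⁵) · x = y⁵;   (y⁵) · y³ = e, giving e as required.

Answer: xy³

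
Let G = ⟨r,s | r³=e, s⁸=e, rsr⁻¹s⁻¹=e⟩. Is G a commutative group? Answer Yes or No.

Each pair of generators commutes: r·s = rs = s·r. Since the generators pairwise commute, every element of G commutes with every other, so G is abelian.

Answer: Yes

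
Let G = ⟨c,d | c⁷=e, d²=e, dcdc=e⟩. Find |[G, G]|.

G' = [G, G] is generated by all commutators. The generator-pair commutators are: [c, d] = c².
The subgroup they normally generate is {e, c, c², c³, c⁴, c⁵, c⁶}, of order 7.
Check: |G/G'| = 14/7 = 2 is the order of the abelianisation.

Answer: 7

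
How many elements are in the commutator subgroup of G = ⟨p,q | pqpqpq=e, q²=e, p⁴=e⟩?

G' = [G, G] is generated by all commutators. The generator-pair commutators are: [p, q] = p²qp.
The subgroup they normally generate is {e, p², pq, qp³, p²qp, p³q, p²qp³, qp, pqp², qp²q, p²qp²q, p³qp²}, of order 12.
Check: |G/G'| = 24/12 = 2 is the order of the abelianisation.

Answer: 12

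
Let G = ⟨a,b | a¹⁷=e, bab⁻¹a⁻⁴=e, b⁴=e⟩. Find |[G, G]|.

G' = [G, G] is generated by all commutators. The generator-pair commutators are: [a, b] = a¹⁴.
The subgroup they normally generate is {e, a, a², a³, a⁴, a⁵, a⁶, a⁷, a⁸, a⁹, a¹⁰, a¹¹, a¹², a¹³, a¹⁴, a¹⁵, a¹⁶}, of order 17.
Check: |G/G'| = 68/17 = 4 is the order of the abelianisation.

Answer: 17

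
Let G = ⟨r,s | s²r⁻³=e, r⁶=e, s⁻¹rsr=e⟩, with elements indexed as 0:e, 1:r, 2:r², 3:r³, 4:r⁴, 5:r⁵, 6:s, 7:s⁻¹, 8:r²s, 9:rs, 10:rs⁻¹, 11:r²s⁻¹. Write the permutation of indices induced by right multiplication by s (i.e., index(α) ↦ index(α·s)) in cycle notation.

(0 6 3 7)(1 9 4 10)(2 8 5 11)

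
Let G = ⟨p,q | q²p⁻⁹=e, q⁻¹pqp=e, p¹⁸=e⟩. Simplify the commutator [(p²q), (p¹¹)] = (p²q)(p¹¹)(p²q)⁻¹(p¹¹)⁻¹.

[(p²q), (p¹¹)] = (p²q)·(p¹¹)·(p²q)⁻¹·(p¹¹)⁻¹.
  (p²q) · (p¹¹) = q⁻¹
  (q⁻¹) · (p²q⁻¹) = p⁷
  (p⁷) · (p⁷) = p¹⁴

Answer: p¹⁴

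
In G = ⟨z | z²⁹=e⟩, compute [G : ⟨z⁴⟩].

First find ord(z⁴) by computing successive powers:
  (z⁴)¹ = z⁴, (z⁴)² = z⁸, (z⁴)³ = z¹², (z⁴)⁴ = z¹⁶, (z⁴)⁵ = z²⁰, (z⁴)⁶ = z²⁴, (z⁴)⁷ = z²⁸, (z⁴)⁸ = z³, (z⁴)⁹ = z⁷, (z⁴)¹⁰ = z¹¹, (z⁴)¹¹ = z¹⁵, (z⁴)¹² = z¹⁹, (z⁴)¹³ = z²³, (z⁴)¹⁴ = z²⁷, (z⁴)¹⁵ = z², (z⁴)¹⁶ = z⁶, (z⁴)¹⁷ = z¹⁰, (z⁴)¹⁸ = z¹⁴, (z⁴)¹⁹ = z¹⁸, (z⁴)²⁰ = z²², (z⁴)²¹ = z²⁶, (z⁴)²² = z, (z⁴)²³ = z⁵, (z⁴)²⁴ = z⁹, (z⁴)²⁵ = z¹³, (z⁴)²⁶ = z¹⁷, (z⁴)²⁷ = z²¹, (z⁴)²⁸ = z²⁵, (z⁴)²⁹ = e.
So |⟨z⁴⟩| = ord(z⁴) = 29. With |G| = 29, by Lagrange [G : ⟨z⁴⟩] = 29/29 = 1.

Answer: 1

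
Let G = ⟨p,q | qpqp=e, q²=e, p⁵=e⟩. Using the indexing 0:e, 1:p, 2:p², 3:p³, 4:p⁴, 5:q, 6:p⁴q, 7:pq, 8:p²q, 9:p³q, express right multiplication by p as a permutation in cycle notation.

(0 1 2 3 4)(5 6 9 8 7)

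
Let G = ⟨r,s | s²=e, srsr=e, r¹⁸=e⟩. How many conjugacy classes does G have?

The conjugacy classes (representative and size) are:
  [e] (size 1), [r] (size 2), [r²] (size 2), [r³] (size 2), [r¹⁴] (size 2), [r⁵] (size 2), [r¹²] (size 2), [r⁷] (size 2), [r¹⁰] (size 2), [r⁹] (size 1), [r¹⁰s] (size 9), [rs] (size 9).
Class equation: 1 + 2 + 2 + 2 + 2 + 2 + 2 + 2 + 2 + 1 + 9 + 9 = 36 = |G|. So G has 12 conjugacy classes.

Answer: 12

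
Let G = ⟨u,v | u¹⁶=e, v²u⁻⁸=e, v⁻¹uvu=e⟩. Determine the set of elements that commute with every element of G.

An element z ∈ Z(G) iff z commutes with every generator.
For example u⁸ is central: (u⁸)·u = u⁹ = u·(u⁸); (u⁸)·v = v⁻¹ = v·(u⁸).
Whereas u ∉ Z(G) since u·v = uv ≠ u⁷v⁻¹ = v·u.
Checking each of the 32 elements this way gives Z(G) = {e, u⁸}, of order 2.

Answer: {e, u⁸}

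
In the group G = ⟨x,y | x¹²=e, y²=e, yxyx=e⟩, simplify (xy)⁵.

Compute successive powers of (xy), reducing at each step:
  (xy)²: (xy) · x = y;   y · y = e
  (xy)³: e · x = x;   x · y = xy
  (xy)⁴: (xy) · x = y;   y · y = e
  (xy)⁵: e · x = x;   x · y = xy

Answer: xy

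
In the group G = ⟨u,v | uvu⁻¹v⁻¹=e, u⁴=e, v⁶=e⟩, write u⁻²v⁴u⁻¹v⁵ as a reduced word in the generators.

Multiply left to right, reducing at each step:
  (u²) · v⁴ = u²v⁴
  (u²v⁴) · u⁻¹ = uv⁴
  (uv⁴) · v⁵ = uv³

Answer: uv³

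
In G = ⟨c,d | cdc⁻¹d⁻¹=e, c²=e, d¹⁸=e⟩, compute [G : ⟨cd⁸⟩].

First find ord(cd⁸) by computing successive powers:
  (cd⁸)¹ = cd⁸, (cd⁸)² = d¹⁶, (cd⁸)³ = cd⁶, (cd⁸)⁴ = d¹⁴, (cd⁸)⁵ = cd⁴, (cd⁸)⁶ = d¹², (cd⁸)⁷ = cd², (cd⁸)⁸ = d¹⁰, (cd⁸)⁹ = c, (cd⁸)¹⁰ = d⁸, (cd⁸)¹¹ = cd¹⁶, (cd⁸)¹² = d⁶, (cd⁸)¹³ = cd¹⁴, (cd⁸)¹⁴ = d⁴, (cd⁸)¹⁵ = cd¹², (cd⁸)¹⁶ = d², (cd⁸)¹⁷ = cd¹⁰, (cd⁸)¹⁸ = e.
So |⟨cd⁸⟩| = ord(cd⁸) = 18. With |G| = 36, by Lagrange [G : ⟨cd⁸⟩] = 36/18 = 2.

Answer: 2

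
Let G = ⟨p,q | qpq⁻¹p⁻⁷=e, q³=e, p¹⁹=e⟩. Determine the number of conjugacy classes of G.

The conjugacy classes (representative and size) are:
  [e] (size 1), [p¹¹] (size 3), [p¹⁴] (size 3), [p⁶] (size 3), [p¹⁷] (size 3), [p¹²] (size 3), [p¹⁰] (size 3), [p²q] (size 19), [p¹⁸q²] (size 19).
Class equation: 1 + 3 + 3 + 3 + 3 + 3 + 3 + 19 + 19 = 57 = |G|. So G has 9 conjugacy classes.

Answer: 9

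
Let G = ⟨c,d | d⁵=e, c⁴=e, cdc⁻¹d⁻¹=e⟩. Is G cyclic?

|G| = 20. The element cd has order 20 (its powers give 20 distinct elements), so ⟨cd⟩ = G and G is cyclic.

Answer: Yes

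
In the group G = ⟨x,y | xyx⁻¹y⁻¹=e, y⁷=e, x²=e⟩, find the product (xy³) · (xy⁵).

Compute (xy³) · (xy⁵) by multiplying left to right and reducing via the relations at each step:
  (xy³) · x = y³
  (y³) · y⁵ = y

Answer: y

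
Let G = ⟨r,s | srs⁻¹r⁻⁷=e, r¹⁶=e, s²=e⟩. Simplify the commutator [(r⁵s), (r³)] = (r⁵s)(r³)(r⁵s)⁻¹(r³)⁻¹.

[(r⁵s), (r³)] = (r⁵s)·(r³)·(r⁵s)⁻¹·(r³)⁻¹.
  (r⁵s) · (r³) = r¹⁰s
  (r¹⁰s) · (r¹³s) = r⁵
  (r⁵) · (r¹³) = r²

Answer: r²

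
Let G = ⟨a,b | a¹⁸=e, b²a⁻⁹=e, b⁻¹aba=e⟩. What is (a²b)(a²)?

Compute (a²b) · (a²) by multiplying left to right and reducing via the relations at each step:
  (a²b) · a² = b

Answer: b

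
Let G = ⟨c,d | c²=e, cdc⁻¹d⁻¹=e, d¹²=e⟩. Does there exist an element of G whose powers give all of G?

|G| = 24, but the maximum element order in G is 12 < 24. No single element generates all of G, so G is not cyclic.

Answer: No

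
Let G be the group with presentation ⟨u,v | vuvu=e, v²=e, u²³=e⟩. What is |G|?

Enumerate words in the generators, reducing via the relations: the distinct elements are
  {e, u, v, uv, u², u³, u⁴, u⁵, u⁶, u⁷, u⁸, u⁹, u²v, u²², u²¹, u²⁰, u³v, u¹², u¹³, u¹¹, u¹⁰, u¹⁴, u¹⁵, u¹⁶, u¹⁷, u¹⁸, u¹⁹, u⁴v, u⁵v, u⁶v, u⁷v, u⁸v, u⁹v, u²²v, u²¹v, u²⁰v, u¹²v, u¹³v, u¹¹v, u¹⁰v, u¹⁴v, u¹⁵v, u¹⁶v, u¹⁷v, u¹⁸v, u¹⁹v}.
No further products give new elements, so |G| = 46.

Answer: 46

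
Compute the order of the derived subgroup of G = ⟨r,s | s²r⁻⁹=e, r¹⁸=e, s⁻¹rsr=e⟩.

G' = [G, G] is generated by all commutators. The generator-pair commutators are: [r, s] = r².
The subgroup they normally generate is {e, r², r⁴, r⁶, r⁸, r¹⁰, r¹², r¹⁴, r¹⁶}, of order 9.
Check: |G/G'| = 36/9 = 4 is the order of the abelianisation.

Answer: 9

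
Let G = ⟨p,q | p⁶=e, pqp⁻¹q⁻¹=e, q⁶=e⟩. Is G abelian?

Each pair of generators commutes: p·q = pq = q·p. Since the generators pairwise commute, every element of G commutes with every other, so G is abelian.

Answer: Yes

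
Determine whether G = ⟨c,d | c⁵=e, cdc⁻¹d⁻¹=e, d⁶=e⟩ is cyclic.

|G| = 30. The element cd has order 30 (its powers give 30 distinct elements), so ⟨cd⟩ = G and G is cyclic.

Answer: Yes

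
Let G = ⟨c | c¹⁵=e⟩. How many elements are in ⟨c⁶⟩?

|⟨c⁶⟩| equals the order of c⁶. Compute successive powers until reaching e:
  (c⁶)¹ = c⁶, (c⁶)² = c¹², (c⁶)³ = c³, (c⁶)⁴ = c⁹, (c⁶)⁵ = e.
The smallest positive k with (c⁶)ᵏ = e is 5, so |⟨c⁶⟩| = 5.

Answer: 5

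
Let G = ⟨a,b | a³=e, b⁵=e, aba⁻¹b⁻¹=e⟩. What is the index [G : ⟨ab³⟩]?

First find ord(ab³) by computing successive powers:
  (ab³)¹ = ab³, (ab³)² = a²b, (ab³)³ = b⁴, (ab³)⁴ = ab², (ab³)⁵ = a², (ab³)⁶ = b³, (ab³)⁷ = ab, (ab³)⁸ = a²b⁴, (ab³)⁹ = b², (ab³)¹⁰ = a, (ab³)¹¹ = a²b³, (ab³)¹² = b, (ab³)¹³ = ab⁴, (ab³)¹⁴ = a²b², (ab³)¹⁵ = e.
So |⟨ab³⟩| = ord(ab³) = 15. With |G| = 15, by Lagrange [G : ⟨ab³⟩] = 15/15 = 1.

Answer: 1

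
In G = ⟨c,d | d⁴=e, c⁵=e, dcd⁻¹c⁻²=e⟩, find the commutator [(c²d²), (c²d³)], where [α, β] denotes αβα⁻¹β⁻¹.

[(c²d²), (c²d³)] = (c²d²)·(c²d³)·(c²d²)⁻¹·(c²d³)⁻¹.
  (c²d²) · (c²d³) = d
  d · (c²d²) = c⁴d³
  (c⁴d³) · (cd) = c²

Answer: c²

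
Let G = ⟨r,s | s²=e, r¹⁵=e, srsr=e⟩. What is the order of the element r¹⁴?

Compute successive powers until reaching e:
  (r¹⁴)¹ = r¹⁴, (r¹⁴)² = r¹³, (r¹⁴)³ = r¹², (r¹⁴)⁴ = r¹¹, (r¹⁴)⁵ = r¹⁰, (r¹⁴)⁶ = r⁹, (r¹⁴)⁷ = r⁸, (r¹⁴)⁸ = r⁷, (r¹⁴)⁹ = r⁶, (r¹⁴)¹⁰ = r⁵, (r¹⁴)¹¹ = r⁴, (r¹⁴)¹² = r³, (r¹⁴)¹³ = r², (r¹⁴)¹⁴ = r, (r¹⁴)¹⁵ = e.
The smallest positive k with (r¹⁴)ᵏ = e is 15.

Answer: 15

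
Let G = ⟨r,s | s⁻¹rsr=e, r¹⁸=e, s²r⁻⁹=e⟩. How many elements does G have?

Enumerate words in the generators, reducing via the relations: the distinct elements are
  {e, r, s, rs, r², r³, r⁴, r⁵, r⁶, r⁷, r⁸, r⁹, r²s, r³s, r¹², r¹³, r¹¹, r¹⁰, r¹⁴, r¹⁵, r¹⁶, r¹⁷, r⁴s, r⁵s, r⁶s, r⁷s, r⁸s, s⁻¹, rs⁻¹, r²s⁻¹, r³s⁻¹, r⁴s⁻¹, r⁵s⁻¹, r⁶s⁻¹, r⁷s⁻¹, r⁸s⁻¹}.
No further products give new elements, so |G| = 36.

Answer: 36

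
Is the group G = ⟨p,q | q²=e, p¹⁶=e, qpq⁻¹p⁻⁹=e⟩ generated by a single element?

Every cyclic group is abelian. But p·q = pq while q·p = p⁹q, so p·q ≠ q·p and G is not abelian. Hence G is not cyclic.

Answer: No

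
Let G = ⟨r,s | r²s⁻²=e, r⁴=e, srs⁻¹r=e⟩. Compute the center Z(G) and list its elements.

An element z ∈ Z(G) iff z commutes with every generator.
For example r² is central: (r²)·r = r³ = r·(r²); (r²)·s = s⁻¹ = s·(r²).
Whereas r ∉ Z(G) since r·s = rs ≠ rs⁻¹ = s·r.
Checking each of the 8 elements this way gives Z(G) = {e, r²}, of order 2.

Answer: {e, r²}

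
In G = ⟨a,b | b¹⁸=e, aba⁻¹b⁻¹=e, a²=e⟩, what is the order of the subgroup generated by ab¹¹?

|⟨ab¹¹⟩| equals the order of ab¹¹. Compute successive powers until reaching e:
  (ab¹¹)¹ = ab¹¹, (ab¹¹)² = b⁴, (ab¹¹)³ = ab¹⁵, (ab¹¹)⁴ = b⁸, (ab¹¹)⁵ = ab, (ab¹¹)⁶ = b¹², (ab¹¹)⁷ = ab⁵, (ab¹¹)⁸ = b¹⁶, (ab¹¹)⁹ = ab⁹, (ab¹¹)¹⁰ = b², (ab¹¹)¹¹ = ab¹³, (ab¹¹)¹² = b⁶, (ab¹¹)¹³ = ab¹⁷, (ab¹¹)¹⁴ = b¹⁰, (ab¹¹)¹⁵ = ab³, (ab¹¹)¹⁶ = b¹⁴, (ab¹¹)¹⁷ = ab⁷, (ab¹¹)¹⁸ = e.
The smallest positive k with (ab¹¹)ᵏ = e is 18, so |⟨ab¹¹⟩| = 18.

Answer: 18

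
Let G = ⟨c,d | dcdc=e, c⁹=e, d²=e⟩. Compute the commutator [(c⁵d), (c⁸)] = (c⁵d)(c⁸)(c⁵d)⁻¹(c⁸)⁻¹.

[(c⁵d), (c⁸)] = (c⁵d)·(c⁸)·(c⁵d)⁻¹·(c⁸)⁻¹.
  (c⁵d) · (c⁸) = c⁶d
  (c⁶d) · (c⁵d) = c
  c · c = c²

Answer: c²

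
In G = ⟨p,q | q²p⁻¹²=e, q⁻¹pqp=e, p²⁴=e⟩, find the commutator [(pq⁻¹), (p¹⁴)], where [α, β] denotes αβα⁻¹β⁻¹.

[(pq⁻¹), (p¹⁴)] = (pq⁻¹)·(p¹⁴)·(pq⁻¹)⁻¹·(p¹⁴)⁻¹.
  (pq⁻¹) · (p¹⁴) = p¹¹q⁻¹
  (p¹¹q⁻¹) · (pq) = p¹⁰
  (p¹⁰) · (p¹⁰) = p²⁰

Answer: p²⁰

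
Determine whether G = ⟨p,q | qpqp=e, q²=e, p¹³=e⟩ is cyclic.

Every cyclic group is abelian. But p·q = pq while q·p = p¹²q, so p·q ≠ q·p and G is not abelian. Hence G is not cyclic.

Answer: No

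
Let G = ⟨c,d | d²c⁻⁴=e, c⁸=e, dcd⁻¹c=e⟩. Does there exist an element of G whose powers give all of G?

Every cyclic group is abelian. But c·d = cd while d·c = c³d⁻¹, so c·d ≠ d·c and G is not abelian. Hence G is not cyclic.

Answer: No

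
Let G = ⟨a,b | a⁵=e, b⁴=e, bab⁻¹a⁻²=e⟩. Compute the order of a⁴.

Compute successive powers until reaching e:
  (a⁴)¹ = a⁴, (a⁴)² = a³, (a⁴)³ = a², (a⁴)⁴ = a, (a⁴)⁵ = e.
The smallest positive k with (a⁴)ᵏ = e is 5.

Answer: 5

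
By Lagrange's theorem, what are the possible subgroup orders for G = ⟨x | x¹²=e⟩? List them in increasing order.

|G| = 12 = 2² · 3. By Lagrange's theorem the order of any subgroup divides 12; the divisors of 12 are 1, 2, 3, 4, 6, 12.

Answer: 1, 2, 3, 4, 6, 12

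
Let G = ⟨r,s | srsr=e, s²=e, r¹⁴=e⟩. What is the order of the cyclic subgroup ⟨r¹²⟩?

|⟨r¹²⟩| equals the order of r¹². Compute successive powers until reaching e:
  (r¹²)¹ = r¹², (r¹²)² = r¹⁰, (r¹²)³ = r⁸, (r¹²)⁴ = r⁶, (r¹²)⁵ = r⁴, (r¹²)⁶ = r², (r¹²)⁷ = e.
The smallest positive k with (r¹²)ᵏ = e is 7, so |⟨r¹²⟩| = 7.

Answer: 7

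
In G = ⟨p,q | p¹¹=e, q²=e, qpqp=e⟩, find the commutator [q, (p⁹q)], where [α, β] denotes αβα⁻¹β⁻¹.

[q, (p⁹q)] = q·(p⁹q)·q⁻¹·(p⁹q)⁻¹.
  q · (p⁹q) = p²
  (p²) · q = p²q
  (p²q) · (p⁹q) = p⁴

Answer: p⁴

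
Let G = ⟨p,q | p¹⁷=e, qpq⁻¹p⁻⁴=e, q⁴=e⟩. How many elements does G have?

Enumerate words in the generators, reducing via the relations: the distinct elements are
  {e, p, q, pq, p², p³, p⁴, p⁵, p⁶, p⁷, p⁸, p⁹, q², q³, pq², pq³, p²q, p³q, p¹², p¹³, p¹¹, p¹⁰, p¹⁴, p¹⁵, p¹⁶, p⁴q, p⁵q, p⁶q, p⁷q, p⁸q, p⁹q, p²q², p²q³, p³q², p³q³, p¹²q, p¹³q, p¹¹q, p¹⁰q, p¹⁴q, p¹⁵q, p¹⁶q, p⁴q², p⁴q³, p⁵q², p⁵q³, p⁶q², p⁶q³, p⁷q², p⁷q³, p⁸q², p⁸q³, p⁹q², p⁹q³, p¹²q², p¹²q³, p¹³q², p¹³q³, p¹¹q², p¹¹q³, p¹⁰q², p¹⁰q³, p¹⁴q², p¹⁴q³, p¹⁵q², p¹⁵q³, p¹⁶q², p¹⁶q³}.
No further products give new elements, so |G| = 68.

Answer: 68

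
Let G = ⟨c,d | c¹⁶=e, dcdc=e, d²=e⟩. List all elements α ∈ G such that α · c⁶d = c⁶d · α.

⟨c⁶d⟩ ⊆ C_G(c⁶d) since powers of c⁶d commute with c⁶d; so |C_G(c⁶d)| ≥ |⟨c⁶d⟩| = 2.
By orbit–stabilizer, |C_G(c⁶d)| = |G| / |conj. class of c⁶d| = 32 / 8 = 4.
The 4 elements commuting with c⁶d are {e, c⁸, c⁶d, c¹⁴d}.

Answer: {e, c⁸, c⁶d, c¹⁴d}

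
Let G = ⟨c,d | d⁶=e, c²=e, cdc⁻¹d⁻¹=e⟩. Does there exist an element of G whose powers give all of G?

|G| = 12, but the maximum element order in G is 6 < 12. No single element generates all of G, so G is not cyclic.

Answer: No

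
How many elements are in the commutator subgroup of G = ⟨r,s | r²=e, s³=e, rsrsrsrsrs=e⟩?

G' = [G, G] is generated by all commutators. The generator-pair commutators are: [r, s] = rsrs².
The subgroup they normally generate is {e, r, s, s², rs, rsr, rsrs, rsrsr, s²rs²r, s²rs², s²r, rs², sr, srs, srsr, rs²rs²r, rs²rs², rs²r, s²rs, s²rsr, s²rsrs, srs²rs², srs²r, srs², rsrs², rs²rs, rs²rsr, rs²rsrs, rsrs²rs², rsrs²r, s²rs²rs, rsrs²rs, rsrs²rsr, rsrs²rsrs, s²rs²rsrs², s²rs²rsr, s²rs²rsrs, s²rsrs²rs², s²rsrs²r, s²rsrs², srsrs², srs²rs, srs²rsr, srs²rsrs, srsrs²rs², srsrs²r, srsrs²rs, rs²rsrs²rs², rs²rsrs²r, rs²rsrs², s²rsrs²rs, s²rsrs²rsr, srs²rsrs²r, srs²rsrs², rs²rsrs²rs, rs²rsrs²rsr, rsrs²rsrs²r, rsrs²rsrs², rsrs²rsrs²rs, srs²rsrs²rs}, of order 60.
Check: |G/G'| = 60/60 = 1 is the order of the abelianisation.

Answer: 60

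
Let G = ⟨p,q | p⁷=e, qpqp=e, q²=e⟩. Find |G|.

Enumerate words in the generators, reducing via the relations: the distinct elements are
  {e, p, q, pq, p², p³, p⁴, p⁵, p⁶, p²q, p³q, p⁴q, p⁵q, p⁶q}.
No further products give new elements, so |G| = 14.

Answer: 14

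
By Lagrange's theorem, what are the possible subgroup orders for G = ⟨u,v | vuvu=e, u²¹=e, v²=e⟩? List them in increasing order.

|G| = 42 = 2 · 3 · 7. By Lagrange's theorem the order of any subgroup divides 42; the divisors of 42 are 1, 2, 3, 6, 7, 14, 21, 42.

Answer: 1, 2, 3, 6, 7, 14, 21, 42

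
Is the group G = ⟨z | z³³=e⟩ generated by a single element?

|G| = 33. The element z has order 33 (its powers give 33 distinct elements), so ⟨z⟩ = G and G is cyclic.

Answer: Yes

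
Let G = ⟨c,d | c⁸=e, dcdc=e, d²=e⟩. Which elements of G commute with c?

⟨c⟩ ⊆ C_G(c) since powers of c commute with c; so |C_G(c)| ≥ |⟨c⟩| = 8.
By orbit–stabilizer, |C_G(c)| = |G| / |conj. class of c| = 16 / 2 = 8.
The 8 elements commuting with c are {e, c, c², c³, c⁴, c⁵, c⁶, c⁷}.

Answer: {e, c, c², c³, c⁴, c⁵, c⁶, c⁷}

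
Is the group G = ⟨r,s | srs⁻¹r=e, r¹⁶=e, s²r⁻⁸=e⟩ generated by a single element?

Every cyclic group is abelian. But r·s = rs while s·r = r⁷s⁻¹, so r·s ≠ s·r and G is not abelian. Hence G is not cyclic.

Answer: No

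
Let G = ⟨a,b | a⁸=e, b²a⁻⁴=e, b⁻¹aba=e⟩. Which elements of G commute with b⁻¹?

⟨b⁻¹⟩ ⊆ C_G(b⁻¹) since powers of b⁻¹ commute with b⁻¹; so |C_G(b⁻¹)| ≥ |⟨b⁻¹⟩| = 4.
By orbit–stabilizer, |C_G(b⁻¹)| = |G| / |conj. class of b⁻¹| = 16 / 4 = 4.
The 4 elements commuting with b⁻¹ are {e, a⁴, b, b⁻¹}.

Answer: {e, a⁴, b, b⁻¹}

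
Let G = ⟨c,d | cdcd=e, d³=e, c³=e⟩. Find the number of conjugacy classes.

The conjugacy classes (representative and size) are:
  [e] (size 1), [dc²] (size 4), [d²c] (size 4), [c²d²] (size 3).
Class equation: 1 + 4 + 4 + 3 = 12 = |G|. So G has 4 conjugacy classes.

Answer: 4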